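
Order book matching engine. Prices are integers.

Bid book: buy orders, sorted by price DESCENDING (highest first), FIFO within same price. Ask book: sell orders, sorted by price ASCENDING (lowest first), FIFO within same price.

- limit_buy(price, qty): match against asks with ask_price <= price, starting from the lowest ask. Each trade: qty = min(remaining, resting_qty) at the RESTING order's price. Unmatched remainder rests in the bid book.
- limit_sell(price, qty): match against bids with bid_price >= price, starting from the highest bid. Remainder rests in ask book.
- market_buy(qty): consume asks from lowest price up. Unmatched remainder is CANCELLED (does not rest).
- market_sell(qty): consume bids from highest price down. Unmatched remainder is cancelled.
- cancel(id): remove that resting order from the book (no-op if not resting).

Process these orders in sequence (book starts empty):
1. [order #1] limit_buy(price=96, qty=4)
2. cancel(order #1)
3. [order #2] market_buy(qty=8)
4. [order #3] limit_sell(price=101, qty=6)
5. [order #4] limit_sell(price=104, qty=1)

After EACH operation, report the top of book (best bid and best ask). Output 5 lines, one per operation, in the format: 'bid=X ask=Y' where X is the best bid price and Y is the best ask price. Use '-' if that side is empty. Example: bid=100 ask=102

Answer: bid=96 ask=-
bid=- ask=-
bid=- ask=-
bid=- ask=101
bid=- ask=101

Derivation:
After op 1 [order #1] limit_buy(price=96, qty=4): fills=none; bids=[#1:4@96] asks=[-]
After op 2 cancel(order #1): fills=none; bids=[-] asks=[-]
After op 3 [order #2] market_buy(qty=8): fills=none; bids=[-] asks=[-]
After op 4 [order #3] limit_sell(price=101, qty=6): fills=none; bids=[-] asks=[#3:6@101]
After op 5 [order #4] limit_sell(price=104, qty=1): fills=none; bids=[-] asks=[#3:6@101 #4:1@104]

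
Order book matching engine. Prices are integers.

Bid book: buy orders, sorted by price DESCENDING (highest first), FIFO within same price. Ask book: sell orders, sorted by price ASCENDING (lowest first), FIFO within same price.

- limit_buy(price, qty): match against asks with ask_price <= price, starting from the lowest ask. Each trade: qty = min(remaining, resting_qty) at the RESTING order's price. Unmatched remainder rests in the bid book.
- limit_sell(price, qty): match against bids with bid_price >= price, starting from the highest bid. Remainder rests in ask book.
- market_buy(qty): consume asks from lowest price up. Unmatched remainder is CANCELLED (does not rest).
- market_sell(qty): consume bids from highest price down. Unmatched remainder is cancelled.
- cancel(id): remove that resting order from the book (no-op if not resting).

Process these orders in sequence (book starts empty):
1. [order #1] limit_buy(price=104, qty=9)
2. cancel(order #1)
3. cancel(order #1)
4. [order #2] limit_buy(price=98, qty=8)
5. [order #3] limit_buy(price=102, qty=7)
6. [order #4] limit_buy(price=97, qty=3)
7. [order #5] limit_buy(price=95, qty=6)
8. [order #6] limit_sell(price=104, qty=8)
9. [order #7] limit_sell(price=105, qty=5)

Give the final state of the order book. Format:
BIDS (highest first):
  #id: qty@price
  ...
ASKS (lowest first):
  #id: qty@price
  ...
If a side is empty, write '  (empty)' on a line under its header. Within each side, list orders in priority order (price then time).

After op 1 [order #1] limit_buy(price=104, qty=9): fills=none; bids=[#1:9@104] asks=[-]
After op 2 cancel(order #1): fills=none; bids=[-] asks=[-]
After op 3 cancel(order #1): fills=none; bids=[-] asks=[-]
After op 4 [order #2] limit_buy(price=98, qty=8): fills=none; bids=[#2:8@98] asks=[-]
After op 5 [order #3] limit_buy(price=102, qty=7): fills=none; bids=[#3:7@102 #2:8@98] asks=[-]
After op 6 [order #4] limit_buy(price=97, qty=3): fills=none; bids=[#3:7@102 #2:8@98 #4:3@97] asks=[-]
After op 7 [order #5] limit_buy(price=95, qty=6): fills=none; bids=[#3:7@102 #2:8@98 #4:3@97 #5:6@95] asks=[-]
After op 8 [order #6] limit_sell(price=104, qty=8): fills=none; bids=[#3:7@102 #2:8@98 #4:3@97 #5:6@95] asks=[#6:8@104]
After op 9 [order #7] limit_sell(price=105, qty=5): fills=none; bids=[#3:7@102 #2:8@98 #4:3@97 #5:6@95] asks=[#6:8@104 #7:5@105]

Answer: BIDS (highest first):
  #3: 7@102
  #2: 8@98
  #4: 3@97
  #5: 6@95
ASKS (lowest first):
  #6: 8@104
  #7: 5@105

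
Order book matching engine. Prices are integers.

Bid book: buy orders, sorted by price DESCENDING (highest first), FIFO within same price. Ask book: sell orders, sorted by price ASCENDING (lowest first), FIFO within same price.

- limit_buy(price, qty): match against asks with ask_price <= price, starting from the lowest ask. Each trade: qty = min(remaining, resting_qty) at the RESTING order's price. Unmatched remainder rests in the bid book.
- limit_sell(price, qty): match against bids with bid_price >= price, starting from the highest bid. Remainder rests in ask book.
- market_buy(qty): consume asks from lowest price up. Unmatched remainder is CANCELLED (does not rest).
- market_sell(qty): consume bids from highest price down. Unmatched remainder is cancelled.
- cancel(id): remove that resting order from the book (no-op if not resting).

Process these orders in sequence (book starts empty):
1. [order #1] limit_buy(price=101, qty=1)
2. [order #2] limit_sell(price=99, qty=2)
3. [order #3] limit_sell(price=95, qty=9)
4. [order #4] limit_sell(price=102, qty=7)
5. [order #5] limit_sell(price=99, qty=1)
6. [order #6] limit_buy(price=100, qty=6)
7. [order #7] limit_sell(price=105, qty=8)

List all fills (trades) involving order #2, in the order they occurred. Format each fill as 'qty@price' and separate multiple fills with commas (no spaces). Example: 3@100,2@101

After op 1 [order #1] limit_buy(price=101, qty=1): fills=none; bids=[#1:1@101] asks=[-]
After op 2 [order #2] limit_sell(price=99, qty=2): fills=#1x#2:1@101; bids=[-] asks=[#2:1@99]
After op 3 [order #3] limit_sell(price=95, qty=9): fills=none; bids=[-] asks=[#3:9@95 #2:1@99]
After op 4 [order #4] limit_sell(price=102, qty=7): fills=none; bids=[-] asks=[#3:9@95 #2:1@99 #4:7@102]
After op 5 [order #5] limit_sell(price=99, qty=1): fills=none; bids=[-] asks=[#3:9@95 #2:1@99 #5:1@99 #4:7@102]
After op 6 [order #6] limit_buy(price=100, qty=6): fills=#6x#3:6@95; bids=[-] asks=[#3:3@95 #2:1@99 #5:1@99 #4:7@102]
After op 7 [order #7] limit_sell(price=105, qty=8): fills=none; bids=[-] asks=[#3:3@95 #2:1@99 #5:1@99 #4:7@102 #7:8@105]

Answer: 1@101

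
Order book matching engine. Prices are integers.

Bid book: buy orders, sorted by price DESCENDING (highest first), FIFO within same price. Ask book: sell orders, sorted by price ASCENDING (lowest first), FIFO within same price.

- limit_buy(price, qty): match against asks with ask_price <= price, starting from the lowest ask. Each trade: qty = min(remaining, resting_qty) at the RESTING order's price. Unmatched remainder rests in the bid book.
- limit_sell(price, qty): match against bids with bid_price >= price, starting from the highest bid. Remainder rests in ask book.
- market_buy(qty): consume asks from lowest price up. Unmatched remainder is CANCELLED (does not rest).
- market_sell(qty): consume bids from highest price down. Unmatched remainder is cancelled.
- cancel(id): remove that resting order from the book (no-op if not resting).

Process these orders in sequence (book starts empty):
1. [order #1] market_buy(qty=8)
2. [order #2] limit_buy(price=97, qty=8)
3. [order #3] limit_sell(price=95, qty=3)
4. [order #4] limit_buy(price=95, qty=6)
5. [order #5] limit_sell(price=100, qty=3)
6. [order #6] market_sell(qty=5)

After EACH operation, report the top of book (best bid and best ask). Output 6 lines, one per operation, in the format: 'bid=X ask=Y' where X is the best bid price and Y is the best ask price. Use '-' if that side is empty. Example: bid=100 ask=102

After op 1 [order #1] market_buy(qty=8): fills=none; bids=[-] asks=[-]
After op 2 [order #2] limit_buy(price=97, qty=8): fills=none; bids=[#2:8@97] asks=[-]
After op 3 [order #3] limit_sell(price=95, qty=3): fills=#2x#3:3@97; bids=[#2:5@97] asks=[-]
After op 4 [order #4] limit_buy(price=95, qty=6): fills=none; bids=[#2:5@97 #4:6@95] asks=[-]
After op 5 [order #5] limit_sell(price=100, qty=3): fills=none; bids=[#2:5@97 #4:6@95] asks=[#5:3@100]
After op 6 [order #6] market_sell(qty=5): fills=#2x#6:5@97; bids=[#4:6@95] asks=[#5:3@100]

Answer: bid=- ask=-
bid=97 ask=-
bid=97 ask=-
bid=97 ask=-
bid=97 ask=100
bid=95 ask=100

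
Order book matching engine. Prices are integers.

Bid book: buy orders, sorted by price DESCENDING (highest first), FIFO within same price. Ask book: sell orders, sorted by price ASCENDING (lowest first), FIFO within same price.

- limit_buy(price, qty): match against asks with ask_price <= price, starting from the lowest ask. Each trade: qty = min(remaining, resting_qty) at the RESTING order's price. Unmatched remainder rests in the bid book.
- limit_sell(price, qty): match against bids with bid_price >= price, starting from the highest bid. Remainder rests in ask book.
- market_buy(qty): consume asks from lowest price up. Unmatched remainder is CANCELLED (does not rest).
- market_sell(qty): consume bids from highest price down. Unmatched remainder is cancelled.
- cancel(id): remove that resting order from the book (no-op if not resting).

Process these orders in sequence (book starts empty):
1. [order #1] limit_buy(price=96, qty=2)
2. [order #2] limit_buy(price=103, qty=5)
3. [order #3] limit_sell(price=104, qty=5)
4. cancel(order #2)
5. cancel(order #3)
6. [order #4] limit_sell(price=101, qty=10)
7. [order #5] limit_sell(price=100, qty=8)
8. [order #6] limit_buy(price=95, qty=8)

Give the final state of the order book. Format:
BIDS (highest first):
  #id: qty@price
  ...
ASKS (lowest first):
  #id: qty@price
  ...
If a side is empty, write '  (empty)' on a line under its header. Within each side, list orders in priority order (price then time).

Answer: BIDS (highest first):
  #1: 2@96
  #6: 8@95
ASKS (lowest first):
  #5: 8@100
  #4: 10@101

Derivation:
After op 1 [order #1] limit_buy(price=96, qty=2): fills=none; bids=[#1:2@96] asks=[-]
After op 2 [order #2] limit_buy(price=103, qty=5): fills=none; bids=[#2:5@103 #1:2@96] asks=[-]
After op 3 [order #3] limit_sell(price=104, qty=5): fills=none; bids=[#2:5@103 #1:2@96] asks=[#3:5@104]
After op 4 cancel(order #2): fills=none; bids=[#1:2@96] asks=[#3:5@104]
After op 5 cancel(order #3): fills=none; bids=[#1:2@96] asks=[-]
After op 6 [order #4] limit_sell(price=101, qty=10): fills=none; bids=[#1:2@96] asks=[#4:10@101]
After op 7 [order #5] limit_sell(price=100, qty=8): fills=none; bids=[#1:2@96] asks=[#5:8@100 #4:10@101]
After op 8 [order #6] limit_buy(price=95, qty=8): fills=none; bids=[#1:2@96 #6:8@95] asks=[#5:8@100 #4:10@101]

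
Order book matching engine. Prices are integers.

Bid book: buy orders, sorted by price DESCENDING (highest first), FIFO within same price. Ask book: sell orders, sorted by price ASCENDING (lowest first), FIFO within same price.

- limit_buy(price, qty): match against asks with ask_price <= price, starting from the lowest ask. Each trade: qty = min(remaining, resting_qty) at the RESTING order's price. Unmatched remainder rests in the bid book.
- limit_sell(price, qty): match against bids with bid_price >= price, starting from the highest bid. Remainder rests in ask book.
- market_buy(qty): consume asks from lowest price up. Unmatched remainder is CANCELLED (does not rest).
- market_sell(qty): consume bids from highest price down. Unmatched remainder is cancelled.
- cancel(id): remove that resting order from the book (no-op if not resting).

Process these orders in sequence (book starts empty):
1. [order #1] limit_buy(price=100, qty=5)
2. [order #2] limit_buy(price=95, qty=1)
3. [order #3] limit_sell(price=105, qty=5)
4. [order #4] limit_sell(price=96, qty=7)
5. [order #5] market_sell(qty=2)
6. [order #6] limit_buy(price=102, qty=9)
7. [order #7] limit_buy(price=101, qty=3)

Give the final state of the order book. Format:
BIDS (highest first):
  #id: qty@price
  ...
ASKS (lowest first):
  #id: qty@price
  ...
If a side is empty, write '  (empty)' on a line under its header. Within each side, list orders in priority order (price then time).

After op 1 [order #1] limit_buy(price=100, qty=5): fills=none; bids=[#1:5@100] asks=[-]
After op 2 [order #2] limit_buy(price=95, qty=1): fills=none; bids=[#1:5@100 #2:1@95] asks=[-]
After op 3 [order #3] limit_sell(price=105, qty=5): fills=none; bids=[#1:5@100 #2:1@95] asks=[#3:5@105]
After op 4 [order #4] limit_sell(price=96, qty=7): fills=#1x#4:5@100; bids=[#2:1@95] asks=[#4:2@96 #3:5@105]
After op 5 [order #5] market_sell(qty=2): fills=#2x#5:1@95; bids=[-] asks=[#4:2@96 #3:5@105]
After op 6 [order #6] limit_buy(price=102, qty=9): fills=#6x#4:2@96; bids=[#6:7@102] asks=[#3:5@105]
After op 7 [order #7] limit_buy(price=101, qty=3): fills=none; bids=[#6:7@102 #7:3@101] asks=[#3:5@105]

Answer: BIDS (highest first):
  #6: 7@102
  #7: 3@101
ASKS (lowest first):
  #3: 5@105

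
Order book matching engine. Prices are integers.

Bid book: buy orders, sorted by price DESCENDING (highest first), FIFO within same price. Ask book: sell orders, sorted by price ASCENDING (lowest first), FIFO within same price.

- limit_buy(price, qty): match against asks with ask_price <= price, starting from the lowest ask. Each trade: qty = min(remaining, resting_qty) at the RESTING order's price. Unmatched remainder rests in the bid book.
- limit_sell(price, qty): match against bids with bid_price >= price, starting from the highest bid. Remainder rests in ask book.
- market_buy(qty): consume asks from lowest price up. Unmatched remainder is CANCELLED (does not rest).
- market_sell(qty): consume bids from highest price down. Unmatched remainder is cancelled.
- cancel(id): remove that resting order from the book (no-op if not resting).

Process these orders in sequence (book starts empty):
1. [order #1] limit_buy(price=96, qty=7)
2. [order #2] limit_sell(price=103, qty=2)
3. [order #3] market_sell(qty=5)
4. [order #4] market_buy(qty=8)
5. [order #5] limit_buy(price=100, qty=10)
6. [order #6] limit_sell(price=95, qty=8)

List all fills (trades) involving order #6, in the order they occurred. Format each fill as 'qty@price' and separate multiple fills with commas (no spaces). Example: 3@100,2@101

Answer: 8@100

Derivation:
After op 1 [order #1] limit_buy(price=96, qty=7): fills=none; bids=[#1:7@96] asks=[-]
After op 2 [order #2] limit_sell(price=103, qty=2): fills=none; bids=[#1:7@96] asks=[#2:2@103]
After op 3 [order #3] market_sell(qty=5): fills=#1x#3:5@96; bids=[#1:2@96] asks=[#2:2@103]
After op 4 [order #4] market_buy(qty=8): fills=#4x#2:2@103; bids=[#1:2@96] asks=[-]
After op 5 [order #5] limit_buy(price=100, qty=10): fills=none; bids=[#5:10@100 #1:2@96] asks=[-]
After op 6 [order #6] limit_sell(price=95, qty=8): fills=#5x#6:8@100; bids=[#5:2@100 #1:2@96] asks=[-]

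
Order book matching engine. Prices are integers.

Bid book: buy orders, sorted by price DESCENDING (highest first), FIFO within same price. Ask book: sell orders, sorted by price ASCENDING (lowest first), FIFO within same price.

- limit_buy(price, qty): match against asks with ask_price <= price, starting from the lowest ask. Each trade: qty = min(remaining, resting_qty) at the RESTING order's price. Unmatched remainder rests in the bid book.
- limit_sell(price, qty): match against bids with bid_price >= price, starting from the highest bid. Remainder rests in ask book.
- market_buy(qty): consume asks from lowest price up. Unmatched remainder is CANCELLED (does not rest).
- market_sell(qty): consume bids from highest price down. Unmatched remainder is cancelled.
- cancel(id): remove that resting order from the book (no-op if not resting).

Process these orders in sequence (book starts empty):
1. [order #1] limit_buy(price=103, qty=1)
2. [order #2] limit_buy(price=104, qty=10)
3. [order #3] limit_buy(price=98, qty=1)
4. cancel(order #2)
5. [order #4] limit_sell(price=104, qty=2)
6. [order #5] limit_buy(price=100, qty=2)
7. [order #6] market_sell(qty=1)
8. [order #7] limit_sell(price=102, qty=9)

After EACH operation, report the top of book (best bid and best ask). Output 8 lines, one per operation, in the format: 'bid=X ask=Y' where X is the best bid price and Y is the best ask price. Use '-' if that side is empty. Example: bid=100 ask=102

Answer: bid=103 ask=-
bid=104 ask=-
bid=104 ask=-
bid=103 ask=-
bid=103 ask=104
bid=103 ask=104
bid=100 ask=104
bid=100 ask=102

Derivation:
After op 1 [order #1] limit_buy(price=103, qty=1): fills=none; bids=[#1:1@103] asks=[-]
After op 2 [order #2] limit_buy(price=104, qty=10): fills=none; bids=[#2:10@104 #1:1@103] asks=[-]
After op 3 [order #3] limit_buy(price=98, qty=1): fills=none; bids=[#2:10@104 #1:1@103 #3:1@98] asks=[-]
After op 4 cancel(order #2): fills=none; bids=[#1:1@103 #3:1@98] asks=[-]
After op 5 [order #4] limit_sell(price=104, qty=2): fills=none; bids=[#1:1@103 #3:1@98] asks=[#4:2@104]
After op 6 [order #5] limit_buy(price=100, qty=2): fills=none; bids=[#1:1@103 #5:2@100 #3:1@98] asks=[#4:2@104]
After op 7 [order #6] market_sell(qty=1): fills=#1x#6:1@103; bids=[#5:2@100 #3:1@98] asks=[#4:2@104]
After op 8 [order #7] limit_sell(price=102, qty=9): fills=none; bids=[#5:2@100 #3:1@98] asks=[#7:9@102 #4:2@104]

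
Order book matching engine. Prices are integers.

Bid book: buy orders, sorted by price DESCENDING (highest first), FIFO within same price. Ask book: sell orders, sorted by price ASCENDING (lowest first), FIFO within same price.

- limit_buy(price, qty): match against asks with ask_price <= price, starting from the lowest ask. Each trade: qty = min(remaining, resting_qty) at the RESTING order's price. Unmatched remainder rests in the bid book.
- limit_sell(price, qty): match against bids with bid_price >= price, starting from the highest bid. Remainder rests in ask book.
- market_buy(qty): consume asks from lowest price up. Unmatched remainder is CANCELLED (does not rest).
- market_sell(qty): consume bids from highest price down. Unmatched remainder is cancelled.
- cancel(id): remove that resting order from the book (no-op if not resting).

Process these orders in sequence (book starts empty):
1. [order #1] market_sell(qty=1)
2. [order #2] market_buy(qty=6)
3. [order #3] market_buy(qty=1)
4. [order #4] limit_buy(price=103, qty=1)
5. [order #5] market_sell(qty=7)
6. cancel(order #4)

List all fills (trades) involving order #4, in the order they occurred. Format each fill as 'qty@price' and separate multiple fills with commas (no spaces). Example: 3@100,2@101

Answer: 1@103

Derivation:
After op 1 [order #1] market_sell(qty=1): fills=none; bids=[-] asks=[-]
After op 2 [order #2] market_buy(qty=6): fills=none; bids=[-] asks=[-]
After op 3 [order #3] market_buy(qty=1): fills=none; bids=[-] asks=[-]
After op 4 [order #4] limit_buy(price=103, qty=1): fills=none; bids=[#4:1@103] asks=[-]
After op 5 [order #5] market_sell(qty=7): fills=#4x#5:1@103; bids=[-] asks=[-]
After op 6 cancel(order #4): fills=none; bids=[-] asks=[-]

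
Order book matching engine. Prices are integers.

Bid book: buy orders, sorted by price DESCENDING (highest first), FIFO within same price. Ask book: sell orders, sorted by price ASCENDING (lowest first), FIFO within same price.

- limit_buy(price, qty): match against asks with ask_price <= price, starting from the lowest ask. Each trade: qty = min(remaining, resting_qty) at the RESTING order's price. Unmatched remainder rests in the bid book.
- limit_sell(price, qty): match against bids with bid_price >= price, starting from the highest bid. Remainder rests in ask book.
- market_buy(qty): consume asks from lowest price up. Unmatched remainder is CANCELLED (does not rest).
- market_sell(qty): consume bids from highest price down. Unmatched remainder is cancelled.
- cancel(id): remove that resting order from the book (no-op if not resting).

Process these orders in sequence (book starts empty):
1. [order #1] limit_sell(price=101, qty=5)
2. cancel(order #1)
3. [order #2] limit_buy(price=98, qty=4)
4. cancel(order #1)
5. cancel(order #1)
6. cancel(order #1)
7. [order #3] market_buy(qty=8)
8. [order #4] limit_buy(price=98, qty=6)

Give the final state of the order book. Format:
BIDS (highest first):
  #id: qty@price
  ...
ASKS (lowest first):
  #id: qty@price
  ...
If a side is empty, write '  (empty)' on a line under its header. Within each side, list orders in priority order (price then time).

After op 1 [order #1] limit_sell(price=101, qty=5): fills=none; bids=[-] asks=[#1:5@101]
After op 2 cancel(order #1): fills=none; bids=[-] asks=[-]
After op 3 [order #2] limit_buy(price=98, qty=4): fills=none; bids=[#2:4@98] asks=[-]
After op 4 cancel(order #1): fills=none; bids=[#2:4@98] asks=[-]
After op 5 cancel(order #1): fills=none; bids=[#2:4@98] asks=[-]
After op 6 cancel(order #1): fills=none; bids=[#2:4@98] asks=[-]
After op 7 [order #3] market_buy(qty=8): fills=none; bids=[#2:4@98] asks=[-]
After op 8 [order #4] limit_buy(price=98, qty=6): fills=none; bids=[#2:4@98 #4:6@98] asks=[-]

Answer: BIDS (highest first):
  #2: 4@98
  #4: 6@98
ASKS (lowest first):
  (empty)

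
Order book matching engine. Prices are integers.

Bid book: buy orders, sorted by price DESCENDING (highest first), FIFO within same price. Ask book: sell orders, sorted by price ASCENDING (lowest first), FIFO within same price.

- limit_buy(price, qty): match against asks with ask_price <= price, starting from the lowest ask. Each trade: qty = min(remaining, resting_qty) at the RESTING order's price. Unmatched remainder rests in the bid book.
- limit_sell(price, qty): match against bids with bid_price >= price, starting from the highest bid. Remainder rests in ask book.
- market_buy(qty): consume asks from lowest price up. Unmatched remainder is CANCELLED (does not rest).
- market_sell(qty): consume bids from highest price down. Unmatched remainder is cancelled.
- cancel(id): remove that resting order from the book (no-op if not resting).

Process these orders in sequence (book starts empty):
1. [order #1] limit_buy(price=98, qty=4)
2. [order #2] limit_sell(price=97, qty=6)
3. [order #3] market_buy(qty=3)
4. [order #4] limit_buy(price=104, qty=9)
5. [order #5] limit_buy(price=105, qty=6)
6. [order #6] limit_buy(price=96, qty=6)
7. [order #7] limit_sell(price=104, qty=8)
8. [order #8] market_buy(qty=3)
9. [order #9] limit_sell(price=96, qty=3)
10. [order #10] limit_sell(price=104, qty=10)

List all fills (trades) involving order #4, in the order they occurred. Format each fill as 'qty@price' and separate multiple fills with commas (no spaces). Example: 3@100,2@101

Answer: 2@104,3@104,4@104

Derivation:
After op 1 [order #1] limit_buy(price=98, qty=4): fills=none; bids=[#1:4@98] asks=[-]
After op 2 [order #2] limit_sell(price=97, qty=6): fills=#1x#2:4@98; bids=[-] asks=[#2:2@97]
After op 3 [order #3] market_buy(qty=3): fills=#3x#2:2@97; bids=[-] asks=[-]
After op 4 [order #4] limit_buy(price=104, qty=9): fills=none; bids=[#4:9@104] asks=[-]
After op 5 [order #5] limit_buy(price=105, qty=6): fills=none; bids=[#5:6@105 #4:9@104] asks=[-]
After op 6 [order #6] limit_buy(price=96, qty=6): fills=none; bids=[#5:6@105 #4:9@104 #6:6@96] asks=[-]
After op 7 [order #7] limit_sell(price=104, qty=8): fills=#5x#7:6@105 #4x#7:2@104; bids=[#4:7@104 #6:6@96] asks=[-]
After op 8 [order #8] market_buy(qty=3): fills=none; bids=[#4:7@104 #6:6@96] asks=[-]
After op 9 [order #9] limit_sell(price=96, qty=3): fills=#4x#9:3@104; bids=[#4:4@104 #6:6@96] asks=[-]
After op 10 [order #10] limit_sell(price=104, qty=10): fills=#4x#10:4@104; bids=[#6:6@96] asks=[#10:6@104]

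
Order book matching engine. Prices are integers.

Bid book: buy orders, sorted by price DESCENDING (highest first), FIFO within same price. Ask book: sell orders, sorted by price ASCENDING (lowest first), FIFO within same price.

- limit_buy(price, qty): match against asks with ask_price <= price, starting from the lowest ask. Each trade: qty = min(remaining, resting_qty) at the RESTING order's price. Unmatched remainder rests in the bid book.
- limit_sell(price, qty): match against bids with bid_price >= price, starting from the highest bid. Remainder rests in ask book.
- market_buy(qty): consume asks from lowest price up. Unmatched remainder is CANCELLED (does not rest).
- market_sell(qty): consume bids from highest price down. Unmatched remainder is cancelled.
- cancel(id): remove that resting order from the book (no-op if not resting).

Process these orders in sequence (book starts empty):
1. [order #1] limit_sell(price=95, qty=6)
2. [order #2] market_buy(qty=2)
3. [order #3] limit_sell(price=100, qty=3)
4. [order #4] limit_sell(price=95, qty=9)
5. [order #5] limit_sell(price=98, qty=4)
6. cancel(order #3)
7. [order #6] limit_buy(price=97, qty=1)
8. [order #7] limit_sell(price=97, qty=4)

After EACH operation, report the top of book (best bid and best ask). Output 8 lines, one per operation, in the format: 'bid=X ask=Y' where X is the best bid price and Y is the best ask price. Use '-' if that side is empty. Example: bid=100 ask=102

Answer: bid=- ask=95
bid=- ask=95
bid=- ask=95
bid=- ask=95
bid=- ask=95
bid=- ask=95
bid=- ask=95
bid=- ask=95

Derivation:
After op 1 [order #1] limit_sell(price=95, qty=6): fills=none; bids=[-] asks=[#1:6@95]
After op 2 [order #2] market_buy(qty=2): fills=#2x#1:2@95; bids=[-] asks=[#1:4@95]
After op 3 [order #3] limit_sell(price=100, qty=3): fills=none; bids=[-] asks=[#1:4@95 #3:3@100]
After op 4 [order #4] limit_sell(price=95, qty=9): fills=none; bids=[-] asks=[#1:4@95 #4:9@95 #3:3@100]
After op 5 [order #5] limit_sell(price=98, qty=4): fills=none; bids=[-] asks=[#1:4@95 #4:9@95 #5:4@98 #3:3@100]
After op 6 cancel(order #3): fills=none; bids=[-] asks=[#1:4@95 #4:9@95 #5:4@98]
After op 7 [order #6] limit_buy(price=97, qty=1): fills=#6x#1:1@95; bids=[-] asks=[#1:3@95 #4:9@95 #5:4@98]
After op 8 [order #7] limit_sell(price=97, qty=4): fills=none; bids=[-] asks=[#1:3@95 #4:9@95 #7:4@97 #5:4@98]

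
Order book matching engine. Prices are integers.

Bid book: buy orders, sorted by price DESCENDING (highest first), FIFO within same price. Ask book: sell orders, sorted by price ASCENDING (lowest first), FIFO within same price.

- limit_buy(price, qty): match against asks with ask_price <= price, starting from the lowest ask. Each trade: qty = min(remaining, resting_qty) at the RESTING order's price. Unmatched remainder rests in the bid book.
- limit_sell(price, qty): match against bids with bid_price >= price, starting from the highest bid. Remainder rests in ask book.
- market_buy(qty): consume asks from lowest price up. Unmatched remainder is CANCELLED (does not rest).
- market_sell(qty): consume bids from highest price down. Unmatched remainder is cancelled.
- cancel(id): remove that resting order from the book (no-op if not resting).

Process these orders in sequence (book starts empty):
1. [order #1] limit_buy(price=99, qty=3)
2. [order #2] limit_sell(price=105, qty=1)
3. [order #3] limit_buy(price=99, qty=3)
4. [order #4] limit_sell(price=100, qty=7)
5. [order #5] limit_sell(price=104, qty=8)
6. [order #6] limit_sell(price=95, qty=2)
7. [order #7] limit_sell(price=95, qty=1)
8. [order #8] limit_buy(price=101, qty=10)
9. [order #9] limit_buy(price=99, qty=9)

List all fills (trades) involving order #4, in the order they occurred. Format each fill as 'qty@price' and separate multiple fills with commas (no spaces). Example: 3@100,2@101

After op 1 [order #1] limit_buy(price=99, qty=3): fills=none; bids=[#1:3@99] asks=[-]
After op 2 [order #2] limit_sell(price=105, qty=1): fills=none; bids=[#1:3@99] asks=[#2:1@105]
After op 3 [order #3] limit_buy(price=99, qty=3): fills=none; bids=[#1:3@99 #3:3@99] asks=[#2:1@105]
After op 4 [order #4] limit_sell(price=100, qty=7): fills=none; bids=[#1:3@99 #3:3@99] asks=[#4:7@100 #2:1@105]
After op 5 [order #5] limit_sell(price=104, qty=8): fills=none; bids=[#1:3@99 #3:3@99] asks=[#4:7@100 #5:8@104 #2:1@105]
After op 6 [order #6] limit_sell(price=95, qty=2): fills=#1x#6:2@99; bids=[#1:1@99 #3:3@99] asks=[#4:7@100 #5:8@104 #2:1@105]
After op 7 [order #7] limit_sell(price=95, qty=1): fills=#1x#7:1@99; bids=[#3:3@99] asks=[#4:7@100 #5:8@104 #2:1@105]
After op 8 [order #8] limit_buy(price=101, qty=10): fills=#8x#4:7@100; bids=[#8:3@101 #3:3@99] asks=[#5:8@104 #2:1@105]
After op 9 [order #9] limit_buy(price=99, qty=9): fills=none; bids=[#8:3@101 #3:3@99 #9:9@99] asks=[#5:8@104 #2:1@105]

Answer: 7@100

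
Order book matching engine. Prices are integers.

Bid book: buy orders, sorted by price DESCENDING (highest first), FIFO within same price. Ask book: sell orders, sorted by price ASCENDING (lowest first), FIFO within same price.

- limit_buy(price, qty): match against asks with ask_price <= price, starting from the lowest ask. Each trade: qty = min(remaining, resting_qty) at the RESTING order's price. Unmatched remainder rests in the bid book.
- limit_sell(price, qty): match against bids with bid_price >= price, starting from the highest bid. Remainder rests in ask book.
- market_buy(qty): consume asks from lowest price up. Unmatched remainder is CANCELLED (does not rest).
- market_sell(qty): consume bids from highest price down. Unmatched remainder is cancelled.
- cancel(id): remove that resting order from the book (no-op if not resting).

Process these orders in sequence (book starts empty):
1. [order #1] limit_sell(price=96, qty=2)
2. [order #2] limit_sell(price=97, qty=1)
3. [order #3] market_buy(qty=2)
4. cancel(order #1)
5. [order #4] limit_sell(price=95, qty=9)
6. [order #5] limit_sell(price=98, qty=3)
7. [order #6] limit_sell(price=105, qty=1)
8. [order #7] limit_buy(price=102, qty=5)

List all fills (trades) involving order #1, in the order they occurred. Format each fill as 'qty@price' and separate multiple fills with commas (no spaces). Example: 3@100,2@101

After op 1 [order #1] limit_sell(price=96, qty=2): fills=none; bids=[-] asks=[#1:2@96]
After op 2 [order #2] limit_sell(price=97, qty=1): fills=none; bids=[-] asks=[#1:2@96 #2:1@97]
After op 3 [order #3] market_buy(qty=2): fills=#3x#1:2@96; bids=[-] asks=[#2:1@97]
After op 4 cancel(order #1): fills=none; bids=[-] asks=[#2:1@97]
After op 5 [order #4] limit_sell(price=95, qty=9): fills=none; bids=[-] asks=[#4:9@95 #2:1@97]
After op 6 [order #5] limit_sell(price=98, qty=3): fills=none; bids=[-] asks=[#4:9@95 #2:1@97 #5:3@98]
After op 7 [order #6] limit_sell(price=105, qty=1): fills=none; bids=[-] asks=[#4:9@95 #2:1@97 #5:3@98 #6:1@105]
After op 8 [order #7] limit_buy(price=102, qty=5): fills=#7x#4:5@95; bids=[-] asks=[#4:4@95 #2:1@97 #5:3@98 #6:1@105]

Answer: 2@96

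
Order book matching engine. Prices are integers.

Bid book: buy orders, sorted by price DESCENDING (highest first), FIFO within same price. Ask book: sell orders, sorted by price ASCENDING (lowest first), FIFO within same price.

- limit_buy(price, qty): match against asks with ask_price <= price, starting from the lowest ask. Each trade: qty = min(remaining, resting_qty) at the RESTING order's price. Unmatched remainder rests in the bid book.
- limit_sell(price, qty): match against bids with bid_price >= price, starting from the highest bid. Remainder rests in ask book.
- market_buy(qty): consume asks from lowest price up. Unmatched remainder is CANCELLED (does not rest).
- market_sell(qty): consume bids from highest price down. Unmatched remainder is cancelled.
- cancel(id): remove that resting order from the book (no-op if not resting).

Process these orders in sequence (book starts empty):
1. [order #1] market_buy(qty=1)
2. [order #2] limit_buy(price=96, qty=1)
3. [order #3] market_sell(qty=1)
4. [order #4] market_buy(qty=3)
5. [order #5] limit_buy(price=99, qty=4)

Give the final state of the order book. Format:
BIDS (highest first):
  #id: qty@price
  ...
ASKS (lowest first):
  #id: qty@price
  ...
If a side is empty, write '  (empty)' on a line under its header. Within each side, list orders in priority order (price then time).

Answer: BIDS (highest first):
  #5: 4@99
ASKS (lowest first):
  (empty)

Derivation:
After op 1 [order #1] market_buy(qty=1): fills=none; bids=[-] asks=[-]
After op 2 [order #2] limit_buy(price=96, qty=1): fills=none; bids=[#2:1@96] asks=[-]
After op 3 [order #3] market_sell(qty=1): fills=#2x#3:1@96; bids=[-] asks=[-]
After op 4 [order #4] market_buy(qty=3): fills=none; bids=[-] asks=[-]
After op 5 [order #5] limit_buy(price=99, qty=4): fills=none; bids=[#5:4@99] asks=[-]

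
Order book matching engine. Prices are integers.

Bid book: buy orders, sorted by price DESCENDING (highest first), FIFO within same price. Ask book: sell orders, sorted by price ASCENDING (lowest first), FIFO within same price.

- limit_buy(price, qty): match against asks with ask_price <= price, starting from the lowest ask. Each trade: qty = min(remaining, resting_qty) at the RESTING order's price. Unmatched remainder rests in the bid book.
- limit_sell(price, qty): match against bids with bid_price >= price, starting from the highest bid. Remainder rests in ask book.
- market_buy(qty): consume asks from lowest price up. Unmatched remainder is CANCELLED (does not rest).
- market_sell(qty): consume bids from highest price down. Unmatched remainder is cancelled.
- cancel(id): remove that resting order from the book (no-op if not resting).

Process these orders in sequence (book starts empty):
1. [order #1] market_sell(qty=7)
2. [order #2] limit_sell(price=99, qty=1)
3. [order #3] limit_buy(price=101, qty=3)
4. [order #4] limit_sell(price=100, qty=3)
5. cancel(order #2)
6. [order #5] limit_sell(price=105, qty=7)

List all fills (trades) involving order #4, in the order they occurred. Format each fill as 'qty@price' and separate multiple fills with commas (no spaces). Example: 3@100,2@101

Answer: 2@101

Derivation:
After op 1 [order #1] market_sell(qty=7): fills=none; bids=[-] asks=[-]
After op 2 [order #2] limit_sell(price=99, qty=1): fills=none; bids=[-] asks=[#2:1@99]
After op 3 [order #3] limit_buy(price=101, qty=3): fills=#3x#2:1@99; bids=[#3:2@101] asks=[-]
After op 4 [order #4] limit_sell(price=100, qty=3): fills=#3x#4:2@101; bids=[-] asks=[#4:1@100]
After op 5 cancel(order #2): fills=none; bids=[-] asks=[#4:1@100]
After op 6 [order #5] limit_sell(price=105, qty=7): fills=none; bids=[-] asks=[#4:1@100 #5:7@105]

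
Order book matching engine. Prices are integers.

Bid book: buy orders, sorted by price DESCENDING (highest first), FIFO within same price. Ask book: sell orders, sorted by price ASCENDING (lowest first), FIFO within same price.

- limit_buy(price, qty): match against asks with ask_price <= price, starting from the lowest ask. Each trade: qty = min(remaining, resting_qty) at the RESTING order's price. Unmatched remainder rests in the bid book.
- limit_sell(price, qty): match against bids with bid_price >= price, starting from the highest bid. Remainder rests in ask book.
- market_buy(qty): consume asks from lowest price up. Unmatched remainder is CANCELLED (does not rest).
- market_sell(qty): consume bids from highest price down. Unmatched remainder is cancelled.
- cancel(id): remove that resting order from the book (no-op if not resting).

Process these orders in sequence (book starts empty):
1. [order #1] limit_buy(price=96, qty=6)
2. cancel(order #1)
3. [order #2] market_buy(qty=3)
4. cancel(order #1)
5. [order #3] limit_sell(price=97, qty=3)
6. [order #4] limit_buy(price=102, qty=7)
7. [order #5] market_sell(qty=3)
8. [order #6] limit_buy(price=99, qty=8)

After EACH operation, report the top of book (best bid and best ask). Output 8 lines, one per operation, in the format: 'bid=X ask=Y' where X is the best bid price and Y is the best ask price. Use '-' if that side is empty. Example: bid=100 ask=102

Answer: bid=96 ask=-
bid=- ask=-
bid=- ask=-
bid=- ask=-
bid=- ask=97
bid=102 ask=-
bid=102 ask=-
bid=102 ask=-

Derivation:
After op 1 [order #1] limit_buy(price=96, qty=6): fills=none; bids=[#1:6@96] asks=[-]
After op 2 cancel(order #1): fills=none; bids=[-] asks=[-]
After op 3 [order #2] market_buy(qty=3): fills=none; bids=[-] asks=[-]
After op 4 cancel(order #1): fills=none; bids=[-] asks=[-]
After op 5 [order #3] limit_sell(price=97, qty=3): fills=none; bids=[-] asks=[#3:3@97]
After op 6 [order #4] limit_buy(price=102, qty=7): fills=#4x#3:3@97; bids=[#4:4@102] asks=[-]
After op 7 [order #5] market_sell(qty=3): fills=#4x#5:3@102; bids=[#4:1@102] asks=[-]
After op 8 [order #6] limit_buy(price=99, qty=8): fills=none; bids=[#4:1@102 #6:8@99] asks=[-]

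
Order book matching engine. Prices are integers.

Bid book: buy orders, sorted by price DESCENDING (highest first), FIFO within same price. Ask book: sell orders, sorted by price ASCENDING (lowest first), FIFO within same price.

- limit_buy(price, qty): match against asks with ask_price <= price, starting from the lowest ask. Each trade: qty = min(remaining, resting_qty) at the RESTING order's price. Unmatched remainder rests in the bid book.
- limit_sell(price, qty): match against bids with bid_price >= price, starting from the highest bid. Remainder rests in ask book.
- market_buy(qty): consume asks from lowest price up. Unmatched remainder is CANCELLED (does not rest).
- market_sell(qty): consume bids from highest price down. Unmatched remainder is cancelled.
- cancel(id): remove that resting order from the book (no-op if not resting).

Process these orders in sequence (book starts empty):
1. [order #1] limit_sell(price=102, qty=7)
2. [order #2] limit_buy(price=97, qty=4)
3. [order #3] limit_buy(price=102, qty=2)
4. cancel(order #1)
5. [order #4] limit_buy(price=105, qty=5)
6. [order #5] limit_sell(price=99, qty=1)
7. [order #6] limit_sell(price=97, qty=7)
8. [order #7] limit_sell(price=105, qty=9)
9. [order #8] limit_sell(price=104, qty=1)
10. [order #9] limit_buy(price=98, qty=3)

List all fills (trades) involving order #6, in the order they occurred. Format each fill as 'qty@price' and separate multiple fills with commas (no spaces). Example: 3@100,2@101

Answer: 4@105,3@97

Derivation:
After op 1 [order #1] limit_sell(price=102, qty=7): fills=none; bids=[-] asks=[#1:7@102]
After op 2 [order #2] limit_buy(price=97, qty=4): fills=none; bids=[#2:4@97] asks=[#1:7@102]
After op 3 [order #3] limit_buy(price=102, qty=2): fills=#3x#1:2@102; bids=[#2:4@97] asks=[#1:5@102]
After op 4 cancel(order #1): fills=none; bids=[#2:4@97] asks=[-]
After op 5 [order #4] limit_buy(price=105, qty=5): fills=none; bids=[#4:5@105 #2:4@97] asks=[-]
After op 6 [order #5] limit_sell(price=99, qty=1): fills=#4x#5:1@105; bids=[#4:4@105 #2:4@97] asks=[-]
After op 7 [order #6] limit_sell(price=97, qty=7): fills=#4x#6:4@105 #2x#6:3@97; bids=[#2:1@97] asks=[-]
After op 8 [order #7] limit_sell(price=105, qty=9): fills=none; bids=[#2:1@97] asks=[#7:9@105]
After op 9 [order #8] limit_sell(price=104, qty=1): fills=none; bids=[#2:1@97] asks=[#8:1@104 #7:9@105]
After op 10 [order #9] limit_buy(price=98, qty=3): fills=none; bids=[#9:3@98 #2:1@97] asks=[#8:1@104 #7:9@105]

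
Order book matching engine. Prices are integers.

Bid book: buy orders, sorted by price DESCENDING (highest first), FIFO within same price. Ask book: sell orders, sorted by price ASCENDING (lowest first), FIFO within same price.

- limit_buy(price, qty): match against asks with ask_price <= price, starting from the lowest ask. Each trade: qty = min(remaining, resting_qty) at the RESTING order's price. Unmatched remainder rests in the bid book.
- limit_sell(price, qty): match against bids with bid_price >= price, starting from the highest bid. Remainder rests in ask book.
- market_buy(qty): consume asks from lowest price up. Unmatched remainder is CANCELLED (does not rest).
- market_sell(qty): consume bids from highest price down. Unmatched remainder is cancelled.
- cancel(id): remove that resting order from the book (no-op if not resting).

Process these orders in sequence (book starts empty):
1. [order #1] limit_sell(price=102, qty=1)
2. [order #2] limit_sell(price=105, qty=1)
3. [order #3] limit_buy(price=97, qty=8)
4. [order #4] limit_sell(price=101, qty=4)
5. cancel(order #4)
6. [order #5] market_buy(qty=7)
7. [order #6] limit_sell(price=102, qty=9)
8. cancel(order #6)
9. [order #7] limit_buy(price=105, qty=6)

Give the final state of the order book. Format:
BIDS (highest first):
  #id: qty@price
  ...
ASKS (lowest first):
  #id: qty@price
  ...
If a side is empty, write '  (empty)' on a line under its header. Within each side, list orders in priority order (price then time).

After op 1 [order #1] limit_sell(price=102, qty=1): fills=none; bids=[-] asks=[#1:1@102]
After op 2 [order #2] limit_sell(price=105, qty=1): fills=none; bids=[-] asks=[#1:1@102 #2:1@105]
After op 3 [order #3] limit_buy(price=97, qty=8): fills=none; bids=[#3:8@97] asks=[#1:1@102 #2:1@105]
After op 4 [order #4] limit_sell(price=101, qty=4): fills=none; bids=[#3:8@97] asks=[#4:4@101 #1:1@102 #2:1@105]
After op 5 cancel(order #4): fills=none; bids=[#3:8@97] asks=[#1:1@102 #2:1@105]
After op 6 [order #5] market_buy(qty=7): fills=#5x#1:1@102 #5x#2:1@105; bids=[#3:8@97] asks=[-]
After op 7 [order #6] limit_sell(price=102, qty=9): fills=none; bids=[#3:8@97] asks=[#6:9@102]
After op 8 cancel(order #6): fills=none; bids=[#3:8@97] asks=[-]
After op 9 [order #7] limit_buy(price=105, qty=6): fills=none; bids=[#7:6@105 #3:8@97] asks=[-]

Answer: BIDS (highest first):
  #7: 6@105
  #3: 8@97
ASKS (lowest first):
  (empty)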